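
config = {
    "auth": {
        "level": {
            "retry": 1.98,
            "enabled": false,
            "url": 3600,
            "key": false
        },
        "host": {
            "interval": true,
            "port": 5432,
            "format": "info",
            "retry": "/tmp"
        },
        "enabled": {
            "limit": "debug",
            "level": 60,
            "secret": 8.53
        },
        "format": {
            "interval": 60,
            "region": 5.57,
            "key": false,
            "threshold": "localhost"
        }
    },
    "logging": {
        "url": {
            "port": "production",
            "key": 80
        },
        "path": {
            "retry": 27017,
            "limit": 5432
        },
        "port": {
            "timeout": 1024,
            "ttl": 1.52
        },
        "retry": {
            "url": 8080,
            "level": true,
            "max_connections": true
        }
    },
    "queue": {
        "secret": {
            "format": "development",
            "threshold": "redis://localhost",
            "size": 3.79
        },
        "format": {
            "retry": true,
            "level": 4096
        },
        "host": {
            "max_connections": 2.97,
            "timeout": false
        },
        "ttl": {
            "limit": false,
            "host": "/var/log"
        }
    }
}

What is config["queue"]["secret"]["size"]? 3.79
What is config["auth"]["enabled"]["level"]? 60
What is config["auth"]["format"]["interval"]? 60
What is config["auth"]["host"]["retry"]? "/tmp"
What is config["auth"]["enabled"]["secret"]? 8.53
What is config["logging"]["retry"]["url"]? 8080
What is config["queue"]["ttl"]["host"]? "/var/log"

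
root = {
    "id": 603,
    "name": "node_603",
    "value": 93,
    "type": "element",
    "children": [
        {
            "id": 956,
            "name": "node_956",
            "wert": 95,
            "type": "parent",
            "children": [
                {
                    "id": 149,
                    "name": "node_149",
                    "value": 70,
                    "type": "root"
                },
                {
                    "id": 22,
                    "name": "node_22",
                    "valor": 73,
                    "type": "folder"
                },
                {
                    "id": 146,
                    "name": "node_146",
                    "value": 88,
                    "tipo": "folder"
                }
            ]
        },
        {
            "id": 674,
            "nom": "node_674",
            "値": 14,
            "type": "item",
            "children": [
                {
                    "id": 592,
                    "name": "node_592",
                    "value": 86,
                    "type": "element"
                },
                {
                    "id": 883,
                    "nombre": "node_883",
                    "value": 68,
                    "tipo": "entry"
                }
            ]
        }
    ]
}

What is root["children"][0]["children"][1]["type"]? "folder"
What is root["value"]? 93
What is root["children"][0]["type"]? "parent"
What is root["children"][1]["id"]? 674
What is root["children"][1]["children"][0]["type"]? "element"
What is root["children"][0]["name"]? "node_956"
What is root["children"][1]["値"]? 14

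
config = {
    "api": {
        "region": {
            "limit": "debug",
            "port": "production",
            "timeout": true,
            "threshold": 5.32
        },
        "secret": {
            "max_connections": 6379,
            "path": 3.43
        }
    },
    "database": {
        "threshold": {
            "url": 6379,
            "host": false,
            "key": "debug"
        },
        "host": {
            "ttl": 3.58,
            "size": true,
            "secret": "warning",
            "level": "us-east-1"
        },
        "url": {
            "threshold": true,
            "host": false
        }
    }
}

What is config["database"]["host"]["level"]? "us-east-1"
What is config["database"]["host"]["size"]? True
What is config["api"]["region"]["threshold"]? 5.32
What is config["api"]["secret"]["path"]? 3.43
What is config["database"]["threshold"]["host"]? False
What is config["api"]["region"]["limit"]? "debug"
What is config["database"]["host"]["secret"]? "warning"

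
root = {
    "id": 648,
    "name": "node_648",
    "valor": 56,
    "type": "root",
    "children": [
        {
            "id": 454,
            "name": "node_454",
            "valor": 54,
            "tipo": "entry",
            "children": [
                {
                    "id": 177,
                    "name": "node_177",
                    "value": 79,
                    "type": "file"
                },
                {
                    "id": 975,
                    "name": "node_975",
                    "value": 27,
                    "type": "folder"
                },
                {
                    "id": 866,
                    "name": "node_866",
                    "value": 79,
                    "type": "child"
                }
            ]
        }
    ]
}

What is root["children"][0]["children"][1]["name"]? "node_975"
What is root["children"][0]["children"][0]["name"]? "node_177"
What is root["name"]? "node_648"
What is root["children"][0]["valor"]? 54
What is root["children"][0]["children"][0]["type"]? "file"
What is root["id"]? 648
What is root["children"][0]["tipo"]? "entry"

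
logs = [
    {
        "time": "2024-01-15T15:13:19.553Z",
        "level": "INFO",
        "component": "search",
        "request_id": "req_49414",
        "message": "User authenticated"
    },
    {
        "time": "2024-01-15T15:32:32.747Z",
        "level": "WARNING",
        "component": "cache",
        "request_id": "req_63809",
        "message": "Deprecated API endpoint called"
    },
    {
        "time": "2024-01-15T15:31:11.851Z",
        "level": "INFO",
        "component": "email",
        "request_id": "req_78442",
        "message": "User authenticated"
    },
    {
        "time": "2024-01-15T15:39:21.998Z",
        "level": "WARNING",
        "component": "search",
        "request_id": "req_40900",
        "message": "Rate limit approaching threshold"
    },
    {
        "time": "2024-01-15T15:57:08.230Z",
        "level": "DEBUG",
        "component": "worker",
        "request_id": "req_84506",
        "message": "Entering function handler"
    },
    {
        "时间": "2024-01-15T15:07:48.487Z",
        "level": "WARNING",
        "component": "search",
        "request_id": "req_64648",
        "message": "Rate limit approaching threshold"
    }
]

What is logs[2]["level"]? "INFO"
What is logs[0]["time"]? "2024-01-15T15:13:19.553Z"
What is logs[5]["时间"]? "2024-01-15T15:07:48.487Z"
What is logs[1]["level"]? "WARNING"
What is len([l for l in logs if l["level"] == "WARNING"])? 3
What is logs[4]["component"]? "worker"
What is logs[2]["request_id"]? "req_78442"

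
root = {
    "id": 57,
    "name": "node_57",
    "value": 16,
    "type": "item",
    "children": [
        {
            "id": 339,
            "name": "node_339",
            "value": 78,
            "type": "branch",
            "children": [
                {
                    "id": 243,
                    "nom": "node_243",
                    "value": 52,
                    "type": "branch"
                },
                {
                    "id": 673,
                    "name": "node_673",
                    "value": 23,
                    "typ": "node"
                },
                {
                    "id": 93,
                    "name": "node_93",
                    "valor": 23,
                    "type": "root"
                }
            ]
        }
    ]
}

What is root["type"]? "item"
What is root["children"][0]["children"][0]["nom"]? "node_243"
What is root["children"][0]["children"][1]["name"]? "node_673"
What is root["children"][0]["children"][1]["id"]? 673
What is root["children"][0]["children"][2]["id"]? 93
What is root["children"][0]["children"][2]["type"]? "root"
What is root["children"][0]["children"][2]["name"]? "node_93"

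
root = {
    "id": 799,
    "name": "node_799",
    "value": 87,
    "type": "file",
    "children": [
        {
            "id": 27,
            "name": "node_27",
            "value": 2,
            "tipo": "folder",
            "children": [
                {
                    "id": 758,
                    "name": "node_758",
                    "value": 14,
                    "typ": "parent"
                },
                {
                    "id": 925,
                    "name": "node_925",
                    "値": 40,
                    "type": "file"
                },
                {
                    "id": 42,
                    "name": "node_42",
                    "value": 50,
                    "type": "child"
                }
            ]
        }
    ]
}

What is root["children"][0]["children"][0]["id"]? 758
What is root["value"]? 87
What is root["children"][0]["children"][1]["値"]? 40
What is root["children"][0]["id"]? 27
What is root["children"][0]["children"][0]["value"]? 14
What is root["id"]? 799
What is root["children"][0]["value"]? 2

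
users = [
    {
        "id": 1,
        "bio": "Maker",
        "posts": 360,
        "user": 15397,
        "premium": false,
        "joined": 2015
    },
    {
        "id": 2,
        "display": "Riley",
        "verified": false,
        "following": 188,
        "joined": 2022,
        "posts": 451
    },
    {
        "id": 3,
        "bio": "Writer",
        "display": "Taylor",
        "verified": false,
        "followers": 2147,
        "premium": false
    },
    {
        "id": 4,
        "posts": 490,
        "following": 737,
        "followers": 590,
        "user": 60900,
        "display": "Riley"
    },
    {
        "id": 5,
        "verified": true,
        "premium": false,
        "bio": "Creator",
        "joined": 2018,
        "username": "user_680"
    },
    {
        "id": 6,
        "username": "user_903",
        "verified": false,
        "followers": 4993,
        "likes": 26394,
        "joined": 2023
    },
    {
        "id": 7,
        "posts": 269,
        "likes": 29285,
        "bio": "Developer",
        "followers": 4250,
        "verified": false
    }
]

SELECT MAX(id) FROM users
7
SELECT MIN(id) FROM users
1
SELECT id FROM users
[1, 2, 3, 4, 5, 6, 7]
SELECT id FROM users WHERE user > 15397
[4]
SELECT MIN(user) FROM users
15397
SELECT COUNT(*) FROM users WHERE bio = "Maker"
1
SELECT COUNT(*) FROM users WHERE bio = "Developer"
1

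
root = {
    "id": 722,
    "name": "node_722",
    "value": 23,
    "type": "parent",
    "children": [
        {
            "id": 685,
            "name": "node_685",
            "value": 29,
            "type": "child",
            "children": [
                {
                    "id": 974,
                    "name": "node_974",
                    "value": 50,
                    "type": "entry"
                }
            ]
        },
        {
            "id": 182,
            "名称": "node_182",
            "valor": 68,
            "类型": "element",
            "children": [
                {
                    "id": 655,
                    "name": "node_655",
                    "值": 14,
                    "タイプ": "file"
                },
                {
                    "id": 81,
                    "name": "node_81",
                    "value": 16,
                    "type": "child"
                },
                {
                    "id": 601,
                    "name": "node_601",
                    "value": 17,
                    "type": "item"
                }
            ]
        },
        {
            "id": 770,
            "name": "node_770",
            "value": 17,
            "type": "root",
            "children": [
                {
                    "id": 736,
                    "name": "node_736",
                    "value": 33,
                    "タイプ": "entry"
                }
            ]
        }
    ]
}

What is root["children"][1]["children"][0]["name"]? "node_655"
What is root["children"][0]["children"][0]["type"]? "entry"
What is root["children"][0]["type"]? "child"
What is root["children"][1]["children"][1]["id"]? 81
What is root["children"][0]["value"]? 29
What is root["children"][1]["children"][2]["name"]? "node_601"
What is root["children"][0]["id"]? 685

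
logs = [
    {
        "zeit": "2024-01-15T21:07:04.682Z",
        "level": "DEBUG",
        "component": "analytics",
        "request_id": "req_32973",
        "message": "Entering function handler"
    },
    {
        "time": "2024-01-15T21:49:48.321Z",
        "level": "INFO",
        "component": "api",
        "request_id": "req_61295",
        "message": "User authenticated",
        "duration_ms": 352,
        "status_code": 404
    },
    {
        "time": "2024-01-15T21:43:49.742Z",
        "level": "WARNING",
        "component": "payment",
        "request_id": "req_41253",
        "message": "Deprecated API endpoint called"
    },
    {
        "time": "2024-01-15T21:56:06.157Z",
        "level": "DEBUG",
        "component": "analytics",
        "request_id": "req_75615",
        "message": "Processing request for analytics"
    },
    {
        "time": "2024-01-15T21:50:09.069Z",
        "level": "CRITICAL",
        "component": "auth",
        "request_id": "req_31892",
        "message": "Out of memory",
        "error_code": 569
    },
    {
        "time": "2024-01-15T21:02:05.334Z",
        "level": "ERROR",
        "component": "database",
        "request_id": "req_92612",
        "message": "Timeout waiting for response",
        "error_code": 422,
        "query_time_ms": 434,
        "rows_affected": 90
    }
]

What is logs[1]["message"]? "User authenticated"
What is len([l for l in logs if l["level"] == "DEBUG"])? 2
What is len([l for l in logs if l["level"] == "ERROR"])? 1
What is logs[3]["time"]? "2024-01-15T21:56:06.157Z"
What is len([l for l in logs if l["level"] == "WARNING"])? 1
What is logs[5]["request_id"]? "req_92612"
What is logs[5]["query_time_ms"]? 434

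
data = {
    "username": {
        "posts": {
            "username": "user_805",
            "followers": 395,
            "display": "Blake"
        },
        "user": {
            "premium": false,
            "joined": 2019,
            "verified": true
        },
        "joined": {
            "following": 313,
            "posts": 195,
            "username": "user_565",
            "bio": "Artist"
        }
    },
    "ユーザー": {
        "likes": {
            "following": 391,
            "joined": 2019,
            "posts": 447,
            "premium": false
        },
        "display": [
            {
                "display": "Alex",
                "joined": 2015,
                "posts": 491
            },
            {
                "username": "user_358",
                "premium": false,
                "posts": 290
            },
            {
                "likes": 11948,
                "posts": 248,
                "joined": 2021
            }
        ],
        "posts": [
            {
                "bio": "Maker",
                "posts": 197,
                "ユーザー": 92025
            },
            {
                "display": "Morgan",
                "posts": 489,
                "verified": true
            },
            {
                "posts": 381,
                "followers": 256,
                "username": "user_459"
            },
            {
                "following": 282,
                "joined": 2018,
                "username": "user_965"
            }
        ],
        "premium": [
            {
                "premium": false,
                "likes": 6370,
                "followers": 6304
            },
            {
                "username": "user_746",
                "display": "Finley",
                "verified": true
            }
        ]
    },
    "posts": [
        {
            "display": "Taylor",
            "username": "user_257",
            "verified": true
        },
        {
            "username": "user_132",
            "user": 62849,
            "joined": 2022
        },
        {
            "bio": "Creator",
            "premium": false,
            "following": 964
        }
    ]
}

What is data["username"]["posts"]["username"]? "user_805"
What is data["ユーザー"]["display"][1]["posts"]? 290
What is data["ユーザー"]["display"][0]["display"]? "Alex"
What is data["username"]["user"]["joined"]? 2019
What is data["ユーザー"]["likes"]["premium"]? False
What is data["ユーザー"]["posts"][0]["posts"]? 197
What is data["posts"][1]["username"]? "user_132"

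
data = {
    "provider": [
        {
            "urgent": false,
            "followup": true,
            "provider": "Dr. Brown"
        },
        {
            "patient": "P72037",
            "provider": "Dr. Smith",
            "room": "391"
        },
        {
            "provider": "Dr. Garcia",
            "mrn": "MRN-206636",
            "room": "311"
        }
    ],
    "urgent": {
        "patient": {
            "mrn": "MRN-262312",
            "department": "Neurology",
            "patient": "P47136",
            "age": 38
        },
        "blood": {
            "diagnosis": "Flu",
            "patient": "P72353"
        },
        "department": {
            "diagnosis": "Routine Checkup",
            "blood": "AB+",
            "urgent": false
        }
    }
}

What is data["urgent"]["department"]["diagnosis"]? "Routine Checkup"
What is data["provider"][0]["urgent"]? False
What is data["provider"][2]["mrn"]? "MRN-206636"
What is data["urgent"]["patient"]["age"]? 38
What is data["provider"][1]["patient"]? "P72037"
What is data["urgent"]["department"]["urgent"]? False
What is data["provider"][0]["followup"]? True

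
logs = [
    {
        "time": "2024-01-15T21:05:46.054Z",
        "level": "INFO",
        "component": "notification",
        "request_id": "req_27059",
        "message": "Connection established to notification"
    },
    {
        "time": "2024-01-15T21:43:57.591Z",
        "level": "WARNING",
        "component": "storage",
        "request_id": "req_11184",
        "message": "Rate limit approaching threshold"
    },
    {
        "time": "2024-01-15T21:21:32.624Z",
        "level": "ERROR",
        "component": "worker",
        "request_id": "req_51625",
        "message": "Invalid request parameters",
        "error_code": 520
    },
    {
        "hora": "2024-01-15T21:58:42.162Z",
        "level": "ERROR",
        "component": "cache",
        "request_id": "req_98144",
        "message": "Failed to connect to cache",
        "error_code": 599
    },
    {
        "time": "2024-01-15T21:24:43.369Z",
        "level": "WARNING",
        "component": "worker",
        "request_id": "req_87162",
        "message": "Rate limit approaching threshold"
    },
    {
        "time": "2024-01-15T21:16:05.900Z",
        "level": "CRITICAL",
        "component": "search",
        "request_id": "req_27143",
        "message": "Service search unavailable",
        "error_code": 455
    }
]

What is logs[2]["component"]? "worker"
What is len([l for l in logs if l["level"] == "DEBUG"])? 0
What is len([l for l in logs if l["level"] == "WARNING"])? 2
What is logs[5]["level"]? "CRITICAL"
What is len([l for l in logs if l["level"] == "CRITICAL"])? 1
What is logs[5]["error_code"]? 455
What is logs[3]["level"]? "ERROR"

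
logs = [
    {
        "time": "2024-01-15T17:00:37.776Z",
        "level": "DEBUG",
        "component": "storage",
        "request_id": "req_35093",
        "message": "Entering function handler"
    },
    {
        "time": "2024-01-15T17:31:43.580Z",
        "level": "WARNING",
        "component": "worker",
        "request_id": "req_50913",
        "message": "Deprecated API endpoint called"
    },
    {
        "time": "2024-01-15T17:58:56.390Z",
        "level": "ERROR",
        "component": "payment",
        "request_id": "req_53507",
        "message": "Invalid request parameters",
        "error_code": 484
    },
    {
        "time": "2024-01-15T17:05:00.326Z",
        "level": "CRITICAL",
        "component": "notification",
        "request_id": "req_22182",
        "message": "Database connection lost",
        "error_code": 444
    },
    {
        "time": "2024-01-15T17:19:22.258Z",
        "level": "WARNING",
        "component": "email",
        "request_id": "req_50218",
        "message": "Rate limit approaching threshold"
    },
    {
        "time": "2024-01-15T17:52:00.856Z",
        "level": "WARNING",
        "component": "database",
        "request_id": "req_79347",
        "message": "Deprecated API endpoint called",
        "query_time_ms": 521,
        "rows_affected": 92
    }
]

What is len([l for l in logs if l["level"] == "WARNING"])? 3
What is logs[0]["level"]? "DEBUG"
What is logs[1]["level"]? "WARNING"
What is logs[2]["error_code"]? 484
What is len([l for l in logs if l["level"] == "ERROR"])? 1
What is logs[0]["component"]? "storage"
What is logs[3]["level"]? "CRITICAL"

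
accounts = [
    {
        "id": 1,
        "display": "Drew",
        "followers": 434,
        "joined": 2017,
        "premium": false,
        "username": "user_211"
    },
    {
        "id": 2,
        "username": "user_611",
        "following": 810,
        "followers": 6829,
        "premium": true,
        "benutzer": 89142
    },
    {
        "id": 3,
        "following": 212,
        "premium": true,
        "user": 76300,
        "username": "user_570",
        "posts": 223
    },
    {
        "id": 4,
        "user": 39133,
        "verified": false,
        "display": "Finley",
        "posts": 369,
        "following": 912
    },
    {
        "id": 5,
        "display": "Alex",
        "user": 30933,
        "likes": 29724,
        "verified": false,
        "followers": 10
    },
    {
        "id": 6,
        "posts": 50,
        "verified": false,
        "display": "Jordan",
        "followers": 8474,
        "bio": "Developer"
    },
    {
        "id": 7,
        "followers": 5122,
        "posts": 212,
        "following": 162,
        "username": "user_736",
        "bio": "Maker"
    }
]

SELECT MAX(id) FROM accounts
7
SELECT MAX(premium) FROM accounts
True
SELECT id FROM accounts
[1, 2, 3, 4, 5, 6, 7]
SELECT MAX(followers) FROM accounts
8474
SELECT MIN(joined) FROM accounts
2017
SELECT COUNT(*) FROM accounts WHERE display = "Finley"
1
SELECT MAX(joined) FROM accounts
2017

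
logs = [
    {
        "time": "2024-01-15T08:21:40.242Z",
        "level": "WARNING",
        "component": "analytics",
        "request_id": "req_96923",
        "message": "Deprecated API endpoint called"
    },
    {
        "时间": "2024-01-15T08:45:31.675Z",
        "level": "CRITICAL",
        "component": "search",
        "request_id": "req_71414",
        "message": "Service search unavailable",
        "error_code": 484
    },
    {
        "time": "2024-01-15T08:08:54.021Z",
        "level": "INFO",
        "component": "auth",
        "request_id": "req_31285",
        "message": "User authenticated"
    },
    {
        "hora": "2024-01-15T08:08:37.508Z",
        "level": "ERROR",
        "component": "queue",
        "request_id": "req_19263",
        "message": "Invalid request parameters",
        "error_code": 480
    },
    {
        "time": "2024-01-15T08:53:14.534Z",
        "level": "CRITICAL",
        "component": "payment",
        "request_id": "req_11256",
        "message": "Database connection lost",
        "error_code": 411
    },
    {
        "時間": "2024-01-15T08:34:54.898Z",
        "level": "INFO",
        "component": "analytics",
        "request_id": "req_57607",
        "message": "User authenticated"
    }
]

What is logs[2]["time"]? "2024-01-15T08:08:54.021Z"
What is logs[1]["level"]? "CRITICAL"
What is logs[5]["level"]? "INFO"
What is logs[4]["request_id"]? "req_11256"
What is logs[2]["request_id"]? "req_31285"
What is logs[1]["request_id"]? "req_71414"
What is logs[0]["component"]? "analytics"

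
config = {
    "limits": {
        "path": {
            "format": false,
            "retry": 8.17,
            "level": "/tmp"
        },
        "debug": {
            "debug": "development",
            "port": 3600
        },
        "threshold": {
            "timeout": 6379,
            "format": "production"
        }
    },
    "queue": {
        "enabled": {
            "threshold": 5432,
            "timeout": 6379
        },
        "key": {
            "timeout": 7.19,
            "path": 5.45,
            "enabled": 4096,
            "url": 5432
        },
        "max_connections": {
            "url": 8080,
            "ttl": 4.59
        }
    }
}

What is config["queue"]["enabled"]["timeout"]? 6379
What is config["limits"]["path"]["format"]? False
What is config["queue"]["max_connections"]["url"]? 8080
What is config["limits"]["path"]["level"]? "/tmp"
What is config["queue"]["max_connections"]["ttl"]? 4.59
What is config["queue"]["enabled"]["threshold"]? 5432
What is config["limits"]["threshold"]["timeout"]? 6379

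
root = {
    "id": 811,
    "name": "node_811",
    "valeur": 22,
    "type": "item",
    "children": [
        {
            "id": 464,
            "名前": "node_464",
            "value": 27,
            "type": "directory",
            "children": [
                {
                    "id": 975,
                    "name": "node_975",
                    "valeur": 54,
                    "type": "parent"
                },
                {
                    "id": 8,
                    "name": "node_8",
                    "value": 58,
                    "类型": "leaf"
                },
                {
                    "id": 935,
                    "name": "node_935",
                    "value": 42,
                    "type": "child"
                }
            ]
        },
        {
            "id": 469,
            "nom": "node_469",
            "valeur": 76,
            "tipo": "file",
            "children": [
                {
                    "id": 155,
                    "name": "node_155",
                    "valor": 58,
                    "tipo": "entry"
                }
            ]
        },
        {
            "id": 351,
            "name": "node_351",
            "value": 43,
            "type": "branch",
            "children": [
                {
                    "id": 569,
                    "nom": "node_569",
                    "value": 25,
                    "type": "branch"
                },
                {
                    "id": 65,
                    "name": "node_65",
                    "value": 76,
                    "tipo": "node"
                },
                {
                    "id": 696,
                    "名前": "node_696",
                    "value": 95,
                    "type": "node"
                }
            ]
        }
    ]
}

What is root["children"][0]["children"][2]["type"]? "child"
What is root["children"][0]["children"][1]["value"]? 58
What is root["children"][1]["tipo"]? "file"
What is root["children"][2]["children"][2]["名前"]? "node_696"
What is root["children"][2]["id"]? 351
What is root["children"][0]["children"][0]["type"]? "parent"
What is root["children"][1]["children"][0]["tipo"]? "entry"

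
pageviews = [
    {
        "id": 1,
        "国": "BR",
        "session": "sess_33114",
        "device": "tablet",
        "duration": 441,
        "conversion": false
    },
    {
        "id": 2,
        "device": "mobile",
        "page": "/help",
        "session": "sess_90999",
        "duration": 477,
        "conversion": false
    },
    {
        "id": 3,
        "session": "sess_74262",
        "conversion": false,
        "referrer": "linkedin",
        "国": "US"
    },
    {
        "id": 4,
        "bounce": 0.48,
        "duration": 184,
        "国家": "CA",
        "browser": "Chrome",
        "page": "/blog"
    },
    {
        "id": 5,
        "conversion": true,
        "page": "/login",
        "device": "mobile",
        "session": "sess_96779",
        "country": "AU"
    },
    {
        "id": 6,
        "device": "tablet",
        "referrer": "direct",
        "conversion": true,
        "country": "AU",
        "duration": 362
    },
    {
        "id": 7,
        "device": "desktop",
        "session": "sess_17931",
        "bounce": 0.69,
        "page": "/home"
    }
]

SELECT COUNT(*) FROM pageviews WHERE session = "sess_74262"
1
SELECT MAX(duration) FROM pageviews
477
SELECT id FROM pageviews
[1, 2, 3, 4, 5, 6, 7]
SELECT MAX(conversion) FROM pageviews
True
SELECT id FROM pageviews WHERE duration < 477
[1, 4, 6]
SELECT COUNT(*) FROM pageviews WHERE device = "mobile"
2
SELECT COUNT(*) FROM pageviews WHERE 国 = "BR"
1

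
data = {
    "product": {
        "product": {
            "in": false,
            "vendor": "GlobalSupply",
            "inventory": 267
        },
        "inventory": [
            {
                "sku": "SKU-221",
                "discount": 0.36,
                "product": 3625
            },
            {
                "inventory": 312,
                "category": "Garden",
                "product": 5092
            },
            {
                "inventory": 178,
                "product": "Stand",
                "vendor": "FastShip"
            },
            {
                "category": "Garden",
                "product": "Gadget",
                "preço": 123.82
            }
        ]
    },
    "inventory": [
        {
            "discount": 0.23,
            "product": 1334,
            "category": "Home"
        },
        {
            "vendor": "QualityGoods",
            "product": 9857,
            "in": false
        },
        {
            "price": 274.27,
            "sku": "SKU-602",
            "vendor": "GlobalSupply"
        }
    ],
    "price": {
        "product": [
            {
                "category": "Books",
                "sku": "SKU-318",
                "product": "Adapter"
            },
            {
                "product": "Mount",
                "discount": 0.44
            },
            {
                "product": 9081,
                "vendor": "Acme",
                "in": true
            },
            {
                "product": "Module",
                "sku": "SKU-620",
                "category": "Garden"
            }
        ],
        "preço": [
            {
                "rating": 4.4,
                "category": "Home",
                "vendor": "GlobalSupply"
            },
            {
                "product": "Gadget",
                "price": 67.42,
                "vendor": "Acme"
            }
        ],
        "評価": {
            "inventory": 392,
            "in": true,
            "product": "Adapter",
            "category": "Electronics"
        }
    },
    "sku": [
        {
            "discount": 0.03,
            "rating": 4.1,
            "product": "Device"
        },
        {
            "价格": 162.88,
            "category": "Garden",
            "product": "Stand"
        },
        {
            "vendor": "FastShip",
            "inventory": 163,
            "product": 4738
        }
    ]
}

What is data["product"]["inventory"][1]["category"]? "Garden"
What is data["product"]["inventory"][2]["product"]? "Stand"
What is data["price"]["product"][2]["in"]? True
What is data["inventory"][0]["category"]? "Home"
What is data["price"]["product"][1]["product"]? "Mount"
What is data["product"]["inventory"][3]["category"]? "Garden"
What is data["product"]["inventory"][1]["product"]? 5092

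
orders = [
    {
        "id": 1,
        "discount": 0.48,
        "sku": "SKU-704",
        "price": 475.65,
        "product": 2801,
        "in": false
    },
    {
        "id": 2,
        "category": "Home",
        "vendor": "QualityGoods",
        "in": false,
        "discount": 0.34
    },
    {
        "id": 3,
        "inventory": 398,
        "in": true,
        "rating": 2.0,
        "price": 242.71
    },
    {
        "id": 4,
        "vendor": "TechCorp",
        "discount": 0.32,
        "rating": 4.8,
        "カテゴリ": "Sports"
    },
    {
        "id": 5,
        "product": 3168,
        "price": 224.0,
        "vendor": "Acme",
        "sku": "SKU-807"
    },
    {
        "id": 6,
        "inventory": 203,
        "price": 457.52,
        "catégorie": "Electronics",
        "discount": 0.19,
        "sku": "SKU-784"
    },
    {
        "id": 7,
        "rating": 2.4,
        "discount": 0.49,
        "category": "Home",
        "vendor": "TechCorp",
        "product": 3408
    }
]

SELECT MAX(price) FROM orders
475.65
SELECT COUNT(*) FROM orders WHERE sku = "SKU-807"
1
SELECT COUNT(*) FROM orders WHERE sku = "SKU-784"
1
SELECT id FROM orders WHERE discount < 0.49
[1, 2, 4, 6]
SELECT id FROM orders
[1, 2, 3, 4, 5, 6, 7]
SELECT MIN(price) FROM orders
224.0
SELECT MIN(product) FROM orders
2801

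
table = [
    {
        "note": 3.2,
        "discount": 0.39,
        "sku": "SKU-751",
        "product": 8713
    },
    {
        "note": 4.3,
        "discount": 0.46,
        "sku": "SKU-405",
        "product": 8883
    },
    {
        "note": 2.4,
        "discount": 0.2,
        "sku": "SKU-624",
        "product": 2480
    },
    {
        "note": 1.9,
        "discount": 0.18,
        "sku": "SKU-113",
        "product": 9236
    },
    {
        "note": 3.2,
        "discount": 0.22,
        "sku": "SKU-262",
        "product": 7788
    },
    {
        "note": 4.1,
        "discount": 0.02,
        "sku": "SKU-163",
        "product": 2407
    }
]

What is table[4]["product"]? 7788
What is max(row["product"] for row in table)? 9236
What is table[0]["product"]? 8713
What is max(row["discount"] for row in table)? 0.46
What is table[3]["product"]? 9236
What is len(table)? 6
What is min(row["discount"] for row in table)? 0.02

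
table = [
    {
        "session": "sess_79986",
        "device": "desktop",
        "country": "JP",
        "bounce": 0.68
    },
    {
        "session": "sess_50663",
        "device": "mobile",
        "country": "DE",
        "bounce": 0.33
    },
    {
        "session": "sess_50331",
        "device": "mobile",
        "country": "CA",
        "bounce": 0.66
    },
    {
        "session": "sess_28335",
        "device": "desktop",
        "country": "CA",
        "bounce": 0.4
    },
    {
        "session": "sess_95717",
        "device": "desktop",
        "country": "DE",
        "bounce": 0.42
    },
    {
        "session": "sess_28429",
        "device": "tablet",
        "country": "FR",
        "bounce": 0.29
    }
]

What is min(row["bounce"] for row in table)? 0.29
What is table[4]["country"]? "DE"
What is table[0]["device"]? "desktop"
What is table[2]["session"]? "sess_50331"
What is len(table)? 6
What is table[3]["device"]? "desktop"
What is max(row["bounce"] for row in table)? 0.68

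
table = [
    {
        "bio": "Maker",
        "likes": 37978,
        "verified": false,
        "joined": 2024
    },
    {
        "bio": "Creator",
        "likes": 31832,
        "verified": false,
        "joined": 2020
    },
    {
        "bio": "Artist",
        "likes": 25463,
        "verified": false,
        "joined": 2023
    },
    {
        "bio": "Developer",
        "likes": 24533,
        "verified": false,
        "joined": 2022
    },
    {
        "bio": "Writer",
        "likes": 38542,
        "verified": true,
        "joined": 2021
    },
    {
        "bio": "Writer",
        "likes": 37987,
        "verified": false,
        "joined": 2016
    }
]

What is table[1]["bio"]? "Creator"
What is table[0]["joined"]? 2024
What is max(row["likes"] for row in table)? 38542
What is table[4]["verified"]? True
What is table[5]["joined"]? 2016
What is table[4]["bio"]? "Writer"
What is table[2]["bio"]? "Artist"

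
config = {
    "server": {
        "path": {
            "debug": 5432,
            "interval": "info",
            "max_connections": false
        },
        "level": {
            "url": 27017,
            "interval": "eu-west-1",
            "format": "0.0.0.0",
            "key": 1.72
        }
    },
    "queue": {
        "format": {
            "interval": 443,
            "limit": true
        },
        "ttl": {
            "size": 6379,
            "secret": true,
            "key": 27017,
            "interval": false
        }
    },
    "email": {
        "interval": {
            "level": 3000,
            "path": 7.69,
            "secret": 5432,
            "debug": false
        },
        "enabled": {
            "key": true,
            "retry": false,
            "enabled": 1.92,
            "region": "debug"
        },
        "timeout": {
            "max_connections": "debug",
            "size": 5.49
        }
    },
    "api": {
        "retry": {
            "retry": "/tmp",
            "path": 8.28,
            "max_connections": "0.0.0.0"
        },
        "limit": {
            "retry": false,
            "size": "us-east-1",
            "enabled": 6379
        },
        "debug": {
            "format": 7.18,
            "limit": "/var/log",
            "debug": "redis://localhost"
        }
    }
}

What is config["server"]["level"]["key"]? 1.72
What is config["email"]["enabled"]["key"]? True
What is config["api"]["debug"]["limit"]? "/var/log"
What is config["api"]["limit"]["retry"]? False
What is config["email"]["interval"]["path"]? 7.69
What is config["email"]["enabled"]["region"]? "debug"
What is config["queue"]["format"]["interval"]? 443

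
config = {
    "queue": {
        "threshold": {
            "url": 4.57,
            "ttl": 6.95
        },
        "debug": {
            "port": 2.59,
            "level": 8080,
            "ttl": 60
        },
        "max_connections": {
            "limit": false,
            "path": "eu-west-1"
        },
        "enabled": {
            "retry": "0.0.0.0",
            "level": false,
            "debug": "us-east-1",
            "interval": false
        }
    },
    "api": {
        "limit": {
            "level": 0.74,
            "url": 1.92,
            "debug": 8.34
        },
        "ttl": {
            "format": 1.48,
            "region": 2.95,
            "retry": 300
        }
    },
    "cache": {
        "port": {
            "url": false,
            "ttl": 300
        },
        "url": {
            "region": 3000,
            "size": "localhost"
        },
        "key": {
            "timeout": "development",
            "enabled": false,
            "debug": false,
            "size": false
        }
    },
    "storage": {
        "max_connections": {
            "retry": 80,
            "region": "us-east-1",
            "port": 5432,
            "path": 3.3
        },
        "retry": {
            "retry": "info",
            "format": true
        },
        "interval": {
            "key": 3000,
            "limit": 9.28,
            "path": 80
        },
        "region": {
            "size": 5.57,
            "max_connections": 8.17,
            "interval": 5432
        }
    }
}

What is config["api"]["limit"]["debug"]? 8.34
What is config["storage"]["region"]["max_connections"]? 8.17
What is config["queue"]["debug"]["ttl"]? 60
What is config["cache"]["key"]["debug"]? False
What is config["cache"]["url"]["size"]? "localhost"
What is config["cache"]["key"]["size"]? False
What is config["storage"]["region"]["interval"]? 5432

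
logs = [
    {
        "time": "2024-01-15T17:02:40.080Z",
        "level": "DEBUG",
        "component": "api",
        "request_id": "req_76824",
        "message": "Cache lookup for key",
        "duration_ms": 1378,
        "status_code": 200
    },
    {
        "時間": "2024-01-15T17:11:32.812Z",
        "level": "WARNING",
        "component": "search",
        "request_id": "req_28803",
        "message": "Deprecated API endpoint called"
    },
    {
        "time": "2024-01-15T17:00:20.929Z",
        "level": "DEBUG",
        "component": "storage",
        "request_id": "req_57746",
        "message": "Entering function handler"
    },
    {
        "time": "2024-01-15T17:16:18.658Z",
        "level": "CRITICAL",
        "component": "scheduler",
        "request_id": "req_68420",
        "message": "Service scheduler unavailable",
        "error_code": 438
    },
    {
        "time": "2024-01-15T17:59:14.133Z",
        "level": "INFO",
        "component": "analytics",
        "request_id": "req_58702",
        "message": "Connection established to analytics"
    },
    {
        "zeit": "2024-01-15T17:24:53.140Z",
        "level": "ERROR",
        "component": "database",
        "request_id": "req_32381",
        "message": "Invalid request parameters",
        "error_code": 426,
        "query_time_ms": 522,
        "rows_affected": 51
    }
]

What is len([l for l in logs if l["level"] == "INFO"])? 1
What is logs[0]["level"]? "DEBUG"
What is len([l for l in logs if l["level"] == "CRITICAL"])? 1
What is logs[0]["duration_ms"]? 1378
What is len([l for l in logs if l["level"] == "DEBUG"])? 2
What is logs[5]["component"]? "database"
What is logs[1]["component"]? "search"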